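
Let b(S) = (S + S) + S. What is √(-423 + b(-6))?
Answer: 21*I ≈ 21.0*I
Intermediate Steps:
b(S) = 3*S (b(S) = 2*S + S = 3*S)
√(-423 + b(-6)) = √(-423 + 3*(-6)) = √(-423 - 18) = √(-441) = 21*I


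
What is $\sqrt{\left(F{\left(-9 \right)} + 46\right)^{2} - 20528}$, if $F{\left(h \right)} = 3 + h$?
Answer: $52 i \sqrt{7} \approx 137.58 i$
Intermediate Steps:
$\sqrt{\left(F{\left(-9 \right)} + 46\right)^{2} - 20528} = \sqrt{\left(\left(3 - 9\right) + 46\right)^{2} - 20528} = \sqrt{\left(-6 + 46\right)^{2} - 20528} = \sqrt{40^{2} - 20528} = \sqrt{1600 - 20528} = \sqrt{-18928} = 52 i \sqrt{7}$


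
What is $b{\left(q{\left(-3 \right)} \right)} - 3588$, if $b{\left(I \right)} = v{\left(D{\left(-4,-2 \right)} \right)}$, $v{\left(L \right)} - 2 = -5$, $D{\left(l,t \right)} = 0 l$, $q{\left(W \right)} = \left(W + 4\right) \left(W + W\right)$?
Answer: $-3591$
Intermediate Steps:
$q{\left(W \right)} = 2 W \left(4 + W\right)$ ($q{\left(W \right)} = \left(4 + W\right) 2 W = 2 W \left(4 + W\right)$)
$D{\left(l,t \right)} = 0$
$v{\left(L \right)} = -3$ ($v{\left(L \right)} = 2 - 5 = -3$)
$b{\left(I \right)} = -3$
$b{\left(q{\left(-3 \right)} \right)} - 3588 = -3 - 3588 = -3591$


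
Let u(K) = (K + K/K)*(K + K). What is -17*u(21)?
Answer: -15708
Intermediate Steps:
u(K) = 2*K*(1 + K) (u(K) = (K + 1)*(2*K) = (1 + K)*(2*K) = 2*K*(1 + K))
-17*u(21) = -34*21*(1 + 21) = -34*21*22 = -17*924 = -15708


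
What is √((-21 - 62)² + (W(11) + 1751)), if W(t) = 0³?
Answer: 24*√15 ≈ 92.952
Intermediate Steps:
W(t) = 0
√((-21 - 62)² + (W(11) + 1751)) = √((-21 - 62)² + (0 + 1751)) = √((-83)² + 1751) = √(6889 + 1751) = √8640 = 24*√15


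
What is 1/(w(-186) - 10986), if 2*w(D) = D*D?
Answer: 1/6312 ≈ 0.00015843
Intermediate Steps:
w(D) = D**2/2 (w(D) = (D*D)/2 = D**2/2)
1/(w(-186) - 10986) = 1/((1/2)*(-186)**2 - 10986) = 1/((1/2)*34596 - 10986) = 1/(17298 - 10986) = 1/6312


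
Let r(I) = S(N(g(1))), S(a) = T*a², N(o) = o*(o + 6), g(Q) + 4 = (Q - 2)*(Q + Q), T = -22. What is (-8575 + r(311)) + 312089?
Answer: 303514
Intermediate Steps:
g(Q) = -4 + 2*Q*(-2 + Q) (g(Q) = -4 + (Q - 2)*(Q + Q) = -4 + (-2 + Q)*(2*Q) = -4 + 2*Q*(-2 + Q))
N(o) = o*(6 + o)
S(a) = -22*a²
r(I) = 0 (r(I) = -22*(6 + (-4 - 4*1 + 2*1²))²*(-4 - 4*1 + 2*1²)² = -22*(6 + (-4 - 4 + 2*1))²*(-4 - 4 + 2*1)² = -22*(6 + (-4 - 4 + 2))²*(-4 - 4 + 2)² = -22*36*(6 - 6)² = -22*(-6*0)² = -22*0² = -22*0 = 0)
(-8575 + r(311)) + 312089 = (-8575 + 0) + 312089 = -8575 + 312089 = 303514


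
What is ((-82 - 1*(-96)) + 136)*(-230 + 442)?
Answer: 31800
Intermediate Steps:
((-82 - 1*(-96)) + 136)*(-230 + 442) = ((-82 + 96) + 136)*212 = (14 + 136)*212 = 150*212 = 31800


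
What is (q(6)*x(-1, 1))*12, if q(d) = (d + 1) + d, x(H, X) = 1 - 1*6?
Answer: -780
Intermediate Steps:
x(H, X) = -5 (x(H, X) = 1 - 6 = -5)
q(d) = 1 + 2*d (q(d) = (1 + d) + d = 1 + 2*d)
(q(6)*x(-1, 1))*12 = ((1 + 2*6)*(-5))*12 = ((1 + 12)*(-5))*12 = (13*(-5))*12 = -65*12 = -780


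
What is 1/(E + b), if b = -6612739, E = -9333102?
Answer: -1/15945841 ≈ -6.2712e-8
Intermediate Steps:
1/(E + b) = 1/(-9333102 - 6612739) = 1/(-15945841) = -1/15945841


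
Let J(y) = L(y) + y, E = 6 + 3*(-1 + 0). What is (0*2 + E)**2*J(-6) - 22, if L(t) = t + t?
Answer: -184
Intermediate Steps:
L(t) = 2*t
E = 3 (E = 6 + 3*(-1) = 6 - 3 = 3)
J(y) = 3*y (J(y) = 2*y + y = 3*y)
(0*2 + E)**2*J(-6) - 22 = (0*2 + 3)**2*(3*(-6)) - 22 = (0 + 3)**2*(-18) - 22 = 3**2*(-18) - 22 = 9*(-18) - 22 = -162 - 22 = -184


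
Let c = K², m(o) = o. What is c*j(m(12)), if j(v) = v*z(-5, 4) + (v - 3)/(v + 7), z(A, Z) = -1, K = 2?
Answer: -876/19 ≈ -46.105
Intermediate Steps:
c = 4 (c = 2² = 4)
j(v) = -v + (-3 + v)/(7 + v) (j(v) = v*(-1) + (v - 3)/(v + 7) = -v + (-3 + v)/(7 + v))
c*j(m(12)) = 4*((-3 - 1*12² - 6*12)/(7 + 12)) = 4*((-3 - 1*144 - 72)/19) = 4*((-3 - 144 - 72)/19) = 4*((1/19)*(-219)) = 4*(-219/19) = -876/19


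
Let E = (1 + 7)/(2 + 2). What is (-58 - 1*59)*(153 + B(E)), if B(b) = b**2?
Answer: -18369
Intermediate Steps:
E = 2 (E = 8/4 = 8*(1/4) = 2)
(-58 - 1*59)*(153 + B(E)) = (-58 - 1*59)*(153 + 2**2) = (-58 - 59)*(153 + 4) = -117*157 = -18369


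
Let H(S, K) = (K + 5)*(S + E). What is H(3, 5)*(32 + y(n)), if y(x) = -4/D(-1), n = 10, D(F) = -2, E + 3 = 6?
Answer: 2040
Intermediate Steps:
E = 3 (E = -3 + 6 = 3)
H(S, K) = (3 + S)*(5 + K) (H(S, K) = (K + 5)*(S + 3) = (5 + K)*(3 + S) = (3 + S)*(5 + K))
y(x) = 2 (y(x) = -4/(-2) = -4*(-½) = 2)
H(3, 5)*(32 + y(n)) = (15 + 3*5 + 5*3 + 5*3)*(32 + 2) = (15 + 15 + 15 + 15)*34 = 60*34 = 2040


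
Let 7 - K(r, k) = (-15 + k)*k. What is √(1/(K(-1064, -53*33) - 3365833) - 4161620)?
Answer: I*√173190814105340598342/6451062 ≈ 2040.0*I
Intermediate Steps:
K(r, k) = 7 - k*(-15 + k) (K(r, k) = 7 - (-15 + k)*k = 7 - k*(-15 + k))
√(1/(K(-1064, -53*33) - 3365833) - 4161620) = √(1/((7 - (-53*33)² + 15*(-53*33)) - 3365833) - 4161620) = √(1/((7 - 1*(-1749)² + 15*(-1749)) - 3365833) - 4161620) = √(1/((7 - 1*3059001 - 26235) - 3365833) - 4161620) = √(1/((7 - 3059001 - 26235) - 3365833) - 4161620) = √(1/(-3085229 - 3365833) - 4161620) = √(1/(-6451062) - 4161620) = √(-1/6451062 - 4161620) = √(-26846868640441/6451062) = I*√173190814105340598342/6451062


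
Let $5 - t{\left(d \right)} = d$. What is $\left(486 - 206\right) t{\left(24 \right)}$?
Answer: $-5320$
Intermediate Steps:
$t{\left(d \right)} = 5 - d$
$\left(486 - 206\right) t{\left(24 \right)} = \left(486 - 206\right) \left(5 - 24\right) = 280 \left(5 - 24\right) = 280 \left(-19\right) = -5320$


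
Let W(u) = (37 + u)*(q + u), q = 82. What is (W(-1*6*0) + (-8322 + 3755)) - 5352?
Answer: -6885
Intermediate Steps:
W(u) = (37 + u)*(82 + u)
(W(-1*6*0) + (-8322 + 3755)) - 5352 = ((3034 + (-1*6*0)**2 + 119*(-1*6*0)) + (-8322 + 3755)) - 5352 = ((3034 + (-6*0)**2 + 119*(-6*0)) - 4567) - 5352 = ((3034 + 0**2 + 119*0) - 4567) - 5352 = ((3034 + 0 + 0) - 4567) - 5352 = (3034 - 4567) - 5352 = -1533 - 5352 = -6885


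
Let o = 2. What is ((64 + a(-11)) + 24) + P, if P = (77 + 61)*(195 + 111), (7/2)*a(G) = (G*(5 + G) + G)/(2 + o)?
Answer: 592479/14 ≈ 42320.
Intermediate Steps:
a(G) = G/14 + G*(5 + G)/14 (a(G) = 2*((G*(5 + G) + G)/(2 + 2))/7 = 2*((G + G*(5 + G))/4)/7 = 2*((G + G*(5 + G))*(¼))/7 = 2*(G/4 + G*(5 + G)/4)/7 = G/14 + G*(5 + G)/14)
P = 42228 (P = 138*306 = 42228)
((64 + a(-11)) + 24) + P = ((64 + (1/14)*(-11)*(6 - 11)) + 24) + 42228 = ((64 + (1/14)*(-11)*(-5)) + 24) + 42228 = ((64 + 55/14) + 24) + 42228 = (951/14 + 24) + 42228 = 1287/14 + 42228 = 592479/14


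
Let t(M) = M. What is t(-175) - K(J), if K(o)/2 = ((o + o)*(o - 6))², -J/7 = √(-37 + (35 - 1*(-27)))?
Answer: -16473975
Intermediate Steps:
J = -35 (J = -7*√(-37 + (35 - 1*(-27))) = -7*√(-37 + (35 + 27)) = -7*√(-37 + 62) = -7*√25 = -7*5 = -35)
K(o) = 8*o²*(-6 + o)² (K(o) = 2*((o + o)*(o - 6))² = 2*((2*o)*(-6 + o))² = 2*(2*o*(-6 + o))² = 2*(4*o²*(-6 + o)²) = 8*o²*(-6 + o)²)
t(-175) - K(J) = -175 - 8*(-35)²*(-6 - 35)² = -175 - 8*1225*(-41)² = -175 - 8*1225*1681 = -175 - 1*16473800 = -175 - 16473800 = -16473975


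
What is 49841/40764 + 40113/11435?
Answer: 2205098167/466136340 ≈ 4.7306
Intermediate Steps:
49841/40764 + 40113/11435 = 2205098167/466136340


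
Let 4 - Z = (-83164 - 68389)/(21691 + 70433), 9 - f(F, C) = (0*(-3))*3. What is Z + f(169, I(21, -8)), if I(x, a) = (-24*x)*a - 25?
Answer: 1349165/92124 ≈ 14.645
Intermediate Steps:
I(x, a) = -25 - 24*a*x (I(x, a) = -24*a*x - 25 = -25 - 24*a*x)
f(F, C) = 9 (f(F, C) = 9 - 0*(-3)*3 = 9 - 0*3 = 9 - 1*0 = 9 + 0 = 9)
Z = 520049/92124 (Z = 4 - (-83164 - 68389)/(21691 + 70433) = 4 - (-151553)/92124 = 4 - 1*(-151553/92124) = 4 + 151553/92124 = 520049/92124 ≈ 5.6451)
Z + f(169, I(21, -8)) = 520049/92124 + 9 = 1349165/92124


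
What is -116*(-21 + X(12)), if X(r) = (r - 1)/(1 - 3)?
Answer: 3074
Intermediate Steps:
X(r) = ½ - r/2 (X(r) = (-1 + r)/(-2) = (-1 + r)*(-½) = ½ - r/2)
-116*(-21 + X(12)) = -116*(-21 + (½ - ½*12)) = -116*(-21 + (½ - 6)) = -116*(-21 - 11/2) = -116*(-53/2) = 3074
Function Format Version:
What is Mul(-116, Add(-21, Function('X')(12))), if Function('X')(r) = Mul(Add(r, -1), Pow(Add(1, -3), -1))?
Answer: 3074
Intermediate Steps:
Function('X')(r) = Add(Rational(1, 2), Mul(Rational(-1, 2), r)) (Function('X')(r) = Mul(Add(-1, r), Pow(-2, -1)) = Mul(Add(-1, r), Rational(-1, 2)) = Add(Rational(1, 2), Mul(Rational(-1, 2), r)))
Mul(-116, Add(-21, Function('X')(12))) = Mul(-116, Add(-21, Add(Rational(1, 2), Mul(Rational(-1, 2), 12)))) = Mul(-116, Add(-21, Add(Rational(1, 2), -6))) = Mul(-116, Add(-21, Rational(-11, 2))) = Mul(-116, Rational(-53, 2)) = 3074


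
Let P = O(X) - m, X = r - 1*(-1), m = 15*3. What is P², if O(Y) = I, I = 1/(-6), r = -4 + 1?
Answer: 73441/36 ≈ 2040.0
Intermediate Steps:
r = -3
m = 45
X = -2 (X = -3 - 1*(-1) = -3 + 1 = -2)
I = -⅙ ≈ -0.16667
O(Y) = -⅙
P = -271/6 (P = -⅙ - 1*45 = -⅙ - 45 = -271/6 ≈ -45.167)
P² = (-271/6)² = 73441/36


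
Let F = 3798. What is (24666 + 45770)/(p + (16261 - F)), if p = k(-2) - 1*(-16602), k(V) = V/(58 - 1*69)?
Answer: 774796/319717 ≈ 2.4234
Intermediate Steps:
k(V) = -V/11 (k(V) = V/(58 - 69) = V/(-11) = V*(-1/11) = -V/11)
p = 182624/11 (p = -1/11*(-2) - 1*(-16602) = 2/11 + 16602 = 182624/11 ≈ 16602.)
(24666 + 45770)/(p + (16261 - F)) = (24666 + 45770)/(182624/11 + (16261 - 1*3798)) = 70436/(182624/11 + (16261 - 3798)) = 70436/(182624/11 + 12463) = 70436/(319717/11) = 70436*(11/319717) = 774796/319717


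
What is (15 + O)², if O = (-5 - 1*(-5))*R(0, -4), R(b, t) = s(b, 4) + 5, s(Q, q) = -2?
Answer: 225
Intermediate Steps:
R(b, t) = 3 (R(b, t) = -2 + 5 = 3)
O = 0 (O = (-5 - 1*(-5))*3 = (-5 + 5)*3 = 0*3 = 0)
(15 + O)² = (15 + 0)² = 15² = 225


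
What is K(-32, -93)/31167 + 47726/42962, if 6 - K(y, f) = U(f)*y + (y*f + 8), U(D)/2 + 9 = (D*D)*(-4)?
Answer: -46894632617/669498327 ≈ -70.044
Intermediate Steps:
U(D) = -18 - 8*D**2 (U(D) = -18 + 2*((D*D)*(-4)) = -18 + 2*(D**2*(-4)) = -18 + 2*(-4*D**2) = -18 - 8*D**2)
K(y, f) = -2 - f*y - y*(-18 - 8*f**2) (K(y, f) = 6 - ((-18 - 8*f**2)*y + (y*f + 8)) = 6 - (y*(-18 - 8*f**2) + (f*y + 8)) = 6 - (y*(-18 - 8*f**2) + (8 + f*y)) = 6 - (8 + f*y + y*(-18 - 8*f**2)) = 6 + (-8 - f*y - y*(-18 - 8*f**2)) = -2 - f*y - y*(-18 - 8*f**2))
K(-32, -93)/31167 + 47726/42962 = (-2 - 1*(-93)*(-32) + 2*(-32)*(9 + 4*(-93)**2))/31167 + 47726/42962 = (-2 - 2976 + 2*(-32)*(9 + 4*8649))*(1/31167) + 47726*(1/42962) = (-2 - 2976 + 2*(-32)*(9 + 34596))*(1/31167) + 23863/21481 = (-2 - 2976 + 2*(-32)*34605)*(1/31167) + 23863/21481 = (-2 - 2976 - 2214720)*(1/31167) + 23863/21481 = -2217698*1/31167 + 23863/21481 = -2217698/31167 + 23863/21481 = -46894632617/669498327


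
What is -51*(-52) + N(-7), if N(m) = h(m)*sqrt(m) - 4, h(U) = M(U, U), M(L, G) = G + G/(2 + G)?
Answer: 2648 - 28*I*sqrt(7)/5 ≈ 2648.0 - 14.816*I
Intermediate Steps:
M(L, G) = G + G/(2 + G)
h(U) = U*(3 + U)/(2 + U)
N(m) = -4 + m**(3/2)*(3 + m)/(2 + m) (N(m) = (m*(3 + m)/(2 + m))*sqrt(m) - 4 = m**(3/2)*(3 + m)/(2 + m) - 4 = -4 + m**(3/2)*(3 + m)/(2 + m))
-51*(-52) + N(-7) = -51*(-52) + (-8 - 4*(-7) + (-7)**(3/2)*(3 - 7))/(2 - 7) = 2652 + (-8 + 28 - 7*I*sqrt(7)*(-4))/(-5) = 2652 - (-8 + 28 + 28*I*sqrt(7))/5 = 2652 - (20 + 28*I*sqrt(7))/5 = 2652 + (-4 - 28*I*sqrt(7)/5) = 2648 - 28*I*sqrt(7)/5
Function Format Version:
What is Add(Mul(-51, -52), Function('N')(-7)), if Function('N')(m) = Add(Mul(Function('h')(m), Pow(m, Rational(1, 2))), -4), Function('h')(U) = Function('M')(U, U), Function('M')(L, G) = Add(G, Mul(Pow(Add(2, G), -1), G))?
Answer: Add(2648, Mul(Rational(-28, 5), I, Pow(7, Rational(1, 2)))) ≈ Add(2648.0, Mul(-14.816, I))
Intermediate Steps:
Function('M')(L, G) = Add(G, Mul(G, Pow(Add(2, G), -1)))
Function('h')(U) = Mul(U, Pow(Add(2, U), -1), Add(3, U))
Function('N')(m) = Add(-4, Mul(Pow(m, Rational(3, 2)), Pow(Add(2, m), -1), Add(3, m))) (Function('N')(m) = Add(Mul(Mul(m, Pow(Add(2, m), -1), Add(3, m)), Pow(m, Rational(1, 2))), -4) = Add(Mul(Pow(m, Rational(3, 2)), Pow(Add(2, m), -1), Add(3, m)), -4) = Add(-4, Mul(Pow(m, Rational(3, 2)), Pow(Add(2, m), -1), Add(3, m))))
Add(Mul(-51, -52), Function('N')(-7)) = Add(Mul(-51, -52), Mul(Pow(Add(2, -7), -1), Add(-8, Mul(-4, -7), Mul(Pow(-7, Rational(3, 2)), Add(3, -7))))) = Add(2652, Mul(Pow(-5, -1), Add(-8, 28, Mul(Mul(-7, I, Pow(7, Rational(1, 2))), -4)))) = Add(2652, Mul(Rational(-1, 5), Add(-8, 28, Mul(28, I, Pow(7, Rational(1, 2)))))) = Add(2652, Mul(Rational(-1, 5), Add(20, Mul(28, I, Pow(7, Rational(1, 2)))))) = Add(2652, Add(-4, Mul(Rational(-28, 5), I, Pow(7, Rational(1, 2))))) = Add(2648, Mul(Rational(-28, 5), I, Pow(7, Rational(1, 2))))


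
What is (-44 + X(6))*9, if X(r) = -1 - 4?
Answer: -441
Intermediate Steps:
X(r) = -5
(-44 + X(6))*9 = (-44 - 5)*9 = -49*9 = -441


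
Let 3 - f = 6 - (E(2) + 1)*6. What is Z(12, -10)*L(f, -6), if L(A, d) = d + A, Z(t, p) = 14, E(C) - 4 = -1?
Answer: 210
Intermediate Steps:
E(C) = 3 (E(C) = 4 - 1 = 3)
f = 21 (f = 3 - (6 - (3 + 1)*6) = 3 - (6 - 4*6) = 3 - (6 - 1*24) = 3 - (6 - 24) = 3 - 1*(-18) = 3 + 18 = 21)
L(A, d) = A + d
Z(12, -10)*L(f, -6) = 14*(21 - 6) = 14*15 = 210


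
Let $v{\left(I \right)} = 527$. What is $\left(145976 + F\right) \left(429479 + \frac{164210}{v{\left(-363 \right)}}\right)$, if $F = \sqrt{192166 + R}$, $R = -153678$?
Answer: $\frac{33063511886568}{527} + \frac{452999286 \sqrt{9622}}{527} \approx 6.2823 \cdot 10^{10}$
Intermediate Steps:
$F = 2 \sqrt{9622}$ ($F = \sqrt{192166 - 153678} = \sqrt{38488} = 2 \sqrt{9622} \approx 196.18$)
$\left(145976 + F\right) \left(429479 + \frac{164210}{v{\left(-363 \right)}}\right) = \left(145976 + 2 \sqrt{9622}\right) \left(429479 + \frac{164210}{527}\right) = \left(145976 + 2 \sqrt{9622}\right) \frac{226499643}{527} = \frac{33063511886568}{527} + \frac{452999286 \sqrt{9622}}{527}$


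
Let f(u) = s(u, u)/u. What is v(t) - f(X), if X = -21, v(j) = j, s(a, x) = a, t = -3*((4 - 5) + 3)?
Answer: -7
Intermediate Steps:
t = -6 (t = -3*(-1 + 3) = -3*2 = -6)
f(u) = 1 (f(u) = u/u = 1)
v(t) - f(X) = -6 - 1*1 = -6 - 1 = -7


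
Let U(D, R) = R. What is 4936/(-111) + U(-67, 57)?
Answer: 1391/111 ≈ 12.532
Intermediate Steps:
4936/(-111) + U(-67, 57) = 4936/(-111) + 57 = 4936*(-1/111) + 57 = -4936/111 + 57 = 1391/111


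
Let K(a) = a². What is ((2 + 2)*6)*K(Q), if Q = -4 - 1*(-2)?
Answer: 96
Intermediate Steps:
Q = -2 (Q = -4 + 2 = -2)
((2 + 2)*6)*K(Q) = ((2 + 2)*6)*(-2)² = (4*6)*4 = 24*4 = 96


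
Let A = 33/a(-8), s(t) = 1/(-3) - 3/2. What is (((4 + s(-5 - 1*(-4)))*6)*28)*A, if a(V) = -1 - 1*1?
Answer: -6006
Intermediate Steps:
s(t) = -11/6 (s(t) = 1*(-1/3) - 3*1/2 = -1/3 - 3/2 = -11/6)
a(V) = -2 (a(V) = -1 - 1 = -2)
A = -33/2 (A = 33/(-2) = 33*(-1/2) = -33/2 ≈ -16.500)
(((4 + s(-5 - 1*(-4)))*6)*28)*A = (((4 - 11/6)*6)*28)*(-33/2) = (((13/6)*6)*28)*(-33/2) = (13*28)*(-33/2) = 364*(-33/2) = -6006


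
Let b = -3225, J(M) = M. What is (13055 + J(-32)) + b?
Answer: 9798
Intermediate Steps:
(13055 + J(-32)) + b = (13055 - 32) - 3225 = 13023 - 3225 = 9798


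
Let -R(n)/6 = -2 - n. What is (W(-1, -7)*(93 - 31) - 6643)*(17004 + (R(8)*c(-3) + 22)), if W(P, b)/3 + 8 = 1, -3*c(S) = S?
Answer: -135748270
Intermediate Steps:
R(n) = 12 + 6*n (R(n) = -6*(-2 - n) = 12 + 6*n)
c(S) = -S/3
W(P, b) = -21 (W(P, b) = -24 + 3*1 = -24 + 3 = -21)
(W(-1, -7)*(93 - 31) - 6643)*(17004 + (R(8)*c(-3) + 22)) = (-21*(93 - 31) - 6643)*(17004 + ((12 + 6*8)*(-⅓*(-3)) + 22)) = (-21*62 - 6643)*(17004 + ((12 + 48)*1 + 22)) = (-1302 - 6643)*(17004 + (60*1 + 22)) = -7945*(17004 + (60 + 22)) = -7945*(17004 + 82) = -7945*17086 = -135748270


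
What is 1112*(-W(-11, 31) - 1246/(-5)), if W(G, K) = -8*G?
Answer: 896272/5 ≈ 1.7925e+5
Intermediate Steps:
1112*(-W(-11, 31) - 1246/(-5)) = 1112*(-(-8)*(-11) - 1246/(-5)) = 1112*(-1*88 - 1246*(-⅕)) = 1112*(-88 + 1246/5) = 1112*(806/5) = 896272/5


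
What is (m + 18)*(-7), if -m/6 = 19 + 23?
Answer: 1638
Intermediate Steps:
m = -252 (m = -6*(19 + 23) = -6*42 = -252)
(m + 18)*(-7) = (-252 + 18)*(-7) = -234*(-7) = 1638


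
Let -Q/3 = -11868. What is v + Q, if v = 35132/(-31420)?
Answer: 279660637/7855 ≈ 35603.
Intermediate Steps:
v = -8783/7855 (v = 35132*(-1/31420) = -8783/7855 ≈ -1.1181)
Q = 35604 (Q = -3*(-11868) = 35604)
v + Q = -8783/7855 + 35604 = 279660637/7855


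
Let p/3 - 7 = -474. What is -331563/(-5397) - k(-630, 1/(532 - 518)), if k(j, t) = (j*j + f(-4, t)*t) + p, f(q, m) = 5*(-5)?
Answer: -1422777935/3598 ≈ -3.9544e+5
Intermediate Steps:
p = -1401 (p = 21 + 3*(-474) = 21 - 1422 = -1401)
f(q, m) = -25
k(j, t) = -1401 + j**2 - 25*t (k(j, t) = (j*j - 25*t) - 1401 = (j**2 - 25*t) - 1401 = -1401 + j**2 - 25*t)
-331563/(-5397) - k(-630, 1/(532 - 518)) = -331563/(-5397) - (-1401 + (-630)**2 - 25/(532 - 518)) = -331563*(-1/5397) - (-1401 + 396900 - 25/14) = 110521/1799 - (-1401 + 396900 - 25*1/14) = 110521/1799 - (-1401 + 396900 - 25/14) = 110521/1799 - 1*5536961/14 = 110521/1799 - 5536961/14 = -1422777935/3598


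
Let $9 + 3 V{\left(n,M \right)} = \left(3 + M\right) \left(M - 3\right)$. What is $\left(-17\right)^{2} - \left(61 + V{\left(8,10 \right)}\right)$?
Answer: $\frac{602}{3} \approx 200.67$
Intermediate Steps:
$V{\left(n,M \right)} = -3 + \frac{\left(-3 + M\right) \left(3 + M\right)}{3}$ ($V{\left(n,M \right)} = -3 + \frac{\left(3 + M\right) \left(M - 3\right)}{3} = -3 + \frac{\left(3 + M\right) \left(-3 + M\right)}{3} = -3 + \frac{\left(-3 + M\right) \left(3 + M\right)}{3}$)
$\left(-17\right)^{2} - \left(61 + V{\left(8,10 \right)}\right) = \left(-17\right)^{2} - \left(61 - \left(6 - \frac{10^{2}}{3}\right)\right) = 289 - \left(61 + \left(-6 + \frac{1}{3} \cdot 100\right)\right) = 289 - \left(61 + \left(-6 + \frac{100}{3}\right)\right) = 289 - \left(61 + \frac{82}{3}\right) = 289 - \frac{265}{3} = \frac{602}{3}$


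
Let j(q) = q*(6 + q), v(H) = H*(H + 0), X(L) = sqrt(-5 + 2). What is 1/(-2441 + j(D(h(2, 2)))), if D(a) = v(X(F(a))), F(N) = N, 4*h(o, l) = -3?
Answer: -1/2450 ≈ -0.00040816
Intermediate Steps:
h(o, l) = -3/4 (h(o, l) = (1/4)*(-3) = -3/4)
X(L) = I*sqrt(3) (X(L) = sqrt(-3) = I*sqrt(3))
v(H) = H**2 (v(H) = H*H = H**2)
D(a) = -3 (D(a) = (I*sqrt(3))**2 = -3)
1/(-2441 + j(D(h(2, 2)))) = 1/(-2441 - 3*(6 - 3)) = 1/(-2441 - 3*3) = 1/(-2441 - 9) = 1/(-2450) = -1/2450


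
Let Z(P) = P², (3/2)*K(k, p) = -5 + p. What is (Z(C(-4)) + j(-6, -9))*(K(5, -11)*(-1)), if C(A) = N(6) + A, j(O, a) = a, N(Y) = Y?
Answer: -160/3 ≈ -53.333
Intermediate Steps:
K(k, p) = -10/3 + 2*p/3 (K(k, p) = 2*(-5 + p)/3 = -10/3 + 2*p/3)
C(A) = 6 + A
(Z(C(-4)) + j(-6, -9))*(K(5, -11)*(-1)) = ((6 - 4)² - 9)*((-10/3 + (⅔)*(-11))*(-1)) = (2² - 9)*((-10/3 - 22/3)*(-1)) = (4 - 9)*(-32/3*(-1)) = -5*32/3 = -160/3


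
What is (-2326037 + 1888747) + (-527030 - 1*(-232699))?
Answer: -731621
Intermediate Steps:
(-2326037 + 1888747) + (-527030 - 1*(-232699)) = -437290 + (-527030 + 232699) = -437290 - 294331 = -731621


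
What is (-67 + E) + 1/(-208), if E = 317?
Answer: 51999/208 ≈ 250.00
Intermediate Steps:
(-67 + E) + 1/(-208) = (-67 + 317) + 1/(-208) = 250 - 1/208 = 51999/208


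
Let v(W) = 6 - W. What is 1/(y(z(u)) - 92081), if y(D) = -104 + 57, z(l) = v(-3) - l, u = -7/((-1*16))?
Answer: -1/92128 ≈ -1.0854e-5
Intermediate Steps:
u = 7/16 (u = -7/(-16) = -7*(-1/16) = 7/16 ≈ 0.43750)
z(l) = 9 - l (z(l) = (6 - 1*(-3)) - l = (6 + 3) - l = 9 - l)
y(D) = -47
1/(y(z(u)) - 92081) = 1/(-47 - 92081) = 1/(-92128) = -1/92128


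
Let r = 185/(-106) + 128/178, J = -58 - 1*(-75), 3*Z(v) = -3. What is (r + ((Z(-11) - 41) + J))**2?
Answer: 60285471961/89000356 ≈ 677.36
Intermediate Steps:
Z(v) = -1 (Z(v) = (1/3)*(-3) = -1)
J = 17 (J = -58 + 75 = 17)
r = -9681/9434 (r = 185*(-1/106) + 128*(1/178) = -185/106 + 64/89 = -9681/9434 ≈ -1.0262)
(r + ((Z(-11) - 41) + J))**2 = (-9681/9434 + ((-1 - 41) + 17))**2 = (-9681/9434 + (-42 + 17))**2 = (-9681/9434 - 25)**2 = (-245531/9434)**2 = 60285471961/89000356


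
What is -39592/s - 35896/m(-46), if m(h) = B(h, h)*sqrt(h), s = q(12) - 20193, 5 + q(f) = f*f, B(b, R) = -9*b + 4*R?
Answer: 19796/10027 + 8974*I*sqrt(46)/2645 ≈ 1.9743 + 23.011*I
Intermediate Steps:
q(f) = -5 + f**2 (q(f) = -5 + f*f = -5 + f**2)
s = -20054 (s = (-5 + 12**2) - 20193 = (-5 + 144) - 20193 = 139 - 20193 = -20054)
m(h) = -5*h**(3/2) (m(h) = (-9*h + 4*h)*sqrt(h) = (-5*h)*sqrt(h) = -5*h**(3/2))
-39592/s - 35896/m(-46) = -39592/(-20054) - 35896*(-I*sqrt(46)/10580) = -39592*(-1/20054) - 35896*(-I*sqrt(46)/10580) = 19796/10027 - 35896*(-I*sqrt(46)/10580) = 19796/10027 - (-8974)*I*sqrt(46)/2645 = 19796/10027 + 8974*I*sqrt(46)/2645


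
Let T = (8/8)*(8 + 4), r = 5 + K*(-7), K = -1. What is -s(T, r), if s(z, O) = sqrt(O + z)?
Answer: -2*sqrt(6) ≈ -4.8990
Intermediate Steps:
r = 12 (r = 5 - 1*(-7) = 5 + 7 = 12)
T = 12 (T = (8*(1/8))*12 = 1*12 = 12)
-s(T, r) = -sqrt(12 + 12) = -sqrt(24) = -2*sqrt(6)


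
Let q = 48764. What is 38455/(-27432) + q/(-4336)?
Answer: -94027183/7434072 ≈ -12.648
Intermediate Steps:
38455/(-27432) + q/(-4336) = 38455/(-27432) + 48764/(-4336) = 38455*(-1/27432) + 48764*(-1/4336) = -38455/27432 - 12191/1084 = -94027183/7434072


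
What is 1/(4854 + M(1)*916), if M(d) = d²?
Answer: 1/5770 ≈ 0.00017331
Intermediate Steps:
1/(4854 + M(1)*916) = 1/(4854 + 1²*916) = 1/(4854 + 1*916) = 1/(4854 + 916) = 1/5770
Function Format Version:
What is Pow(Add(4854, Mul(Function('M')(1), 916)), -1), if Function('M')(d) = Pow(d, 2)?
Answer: Rational(1, 5770) ≈ 0.00017331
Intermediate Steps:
Pow(Add(4854, Mul(Function('M')(1), 916)), -1) = Pow(Add(4854, Mul(Pow(1, 2), 916)), -1) = Pow(Add(4854, Mul(1, 916)), -1) = Pow(Add(4854, 916), -1) = Pow(5770, -1) = Rational(1, 5770)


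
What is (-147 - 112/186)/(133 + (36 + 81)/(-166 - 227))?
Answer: -33929/30504 ≈ -1.1123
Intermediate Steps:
(-147 - 112/186)/(133 + (36 + 81)/(-166 - 227)) = (-147 - 112*1/186)/(133 + 117/(-393)) = (-147 - 56/93)/(133 + 117*(-1/393)) = -13727/(93*(133 - 39/131)) = -13727/(93*17384/131) = -13727/93*131/17384 = -33929/30504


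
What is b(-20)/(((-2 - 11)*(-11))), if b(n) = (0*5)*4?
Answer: 0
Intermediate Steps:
b(n) = 0 (b(n) = 0*4 = 0)
b(-20)/(((-2 - 11)*(-11))) = 0/(((-2 - 11)*(-11))) = 0/((-13*(-11))) = 0/143 = 0*(1/143) = 0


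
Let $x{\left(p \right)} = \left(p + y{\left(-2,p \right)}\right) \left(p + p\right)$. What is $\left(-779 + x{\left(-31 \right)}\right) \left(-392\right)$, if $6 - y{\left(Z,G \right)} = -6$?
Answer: $-156408$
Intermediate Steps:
$y{\left(Z,G \right)} = 12$ ($y{\left(Z,G \right)} = 6 - -6 = 6 + 6 = 12$)
$x{\left(p \right)} = 2 p \left(12 + p\right)$ ($x{\left(p \right)} = \left(p + 12\right) \left(p + p\right) = \left(12 + p\right) 2 p = 2 p \left(12 + p\right)$)
$\left(-779 + x{\left(-31 \right)}\right) \left(-392\right) = \left(-779 + 2 \left(-31\right) \left(12 - 31\right)\right) \left(-392\right) = \left(-779 + 2 \left(-31\right) \left(-19\right)\right) \left(-392\right) = \left(-779 + 1178\right) \left(-392\right) = 399 \left(-392\right) = -156408$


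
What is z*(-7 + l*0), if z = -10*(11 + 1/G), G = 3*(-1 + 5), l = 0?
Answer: 4655/6 ≈ 775.83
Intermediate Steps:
G = 12 (G = 3*4 = 12)
z = -665/6 (z = -10*(11 + 1/12) = -10*133/12 = -665/6 ≈ -110.83)
z*(-7 + l*0) = -665*(-7 + 0*0)/6 = -665*(-7 + 0)/6 = -665/6*(-7) = 4655/6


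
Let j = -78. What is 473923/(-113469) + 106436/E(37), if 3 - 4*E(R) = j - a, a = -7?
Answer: 24136837817/4198353 ≈ 5749.1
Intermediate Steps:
E(R) = 37/2 (E(R) = ¾ - (-78 - 1*(-7))/4 = ¾ - (-78 + 7)/4 = ¾ - ¼*(-71) = ¾ + 71/4 = 37/2)
473923/(-113469) + 106436/E(37) = 473923/(-113469) + 106436/(37/2) = 473923*(-1/113469) + 106436*(2/37) = -473923/113469 + 212872/37 = 24136837817/4198353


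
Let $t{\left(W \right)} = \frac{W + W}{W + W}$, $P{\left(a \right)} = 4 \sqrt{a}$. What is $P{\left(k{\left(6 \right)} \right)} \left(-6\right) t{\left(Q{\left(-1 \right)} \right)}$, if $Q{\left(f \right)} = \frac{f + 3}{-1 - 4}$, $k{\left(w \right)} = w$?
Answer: $- 24 \sqrt{6} \approx -58.788$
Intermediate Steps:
$Q{\left(f \right)} = - \frac{3}{5} - \frac{f}{5}$ ($Q{\left(f \right)} = \frac{3 + f}{-5} = \left(3 + f\right) \left(- \frac{1}{5}\right) = - \frac{3}{5} - \frac{f}{5}$)
$t{\left(W \right)} = 1$ ($t{\left(W \right)} = \frac{2 W}{2 W} = 2 W \frac{1}{2 W} = 1$)
$P{\left(k{\left(6 \right)} \right)} \left(-6\right) t{\left(Q{\left(-1 \right)} \right)} = 4 \sqrt{6} \left(-6\right) 1 = - 24 \sqrt{6} \cdot 1 = - 24 \sqrt{6}$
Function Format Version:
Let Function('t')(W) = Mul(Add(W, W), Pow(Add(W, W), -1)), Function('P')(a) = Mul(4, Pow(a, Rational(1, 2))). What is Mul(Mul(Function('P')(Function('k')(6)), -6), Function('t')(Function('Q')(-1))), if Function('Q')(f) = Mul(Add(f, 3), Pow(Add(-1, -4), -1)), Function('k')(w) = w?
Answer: Mul(-24, Pow(6, Rational(1, 2))) ≈ -58.788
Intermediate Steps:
Function('Q')(f) = Add(Rational(-3, 5), Mul(Rational(-1, 5), f)) (Function('Q')(f) = Mul(Add(3, f), Pow(-5, -1)) = Mul(Add(3, f), Rational(-1, 5)) = Add(Rational(-3, 5), Mul(Rational(-1, 5), f)))
Function('t')(W) = 1 (Function('t')(W) = Mul(Mul(2, W), Pow(Mul(2, W), -1)) = Mul(Mul(2, W), Mul(Rational(1, 2), Pow(W, -1))) = 1)
Mul(Mul(Function('P')(Function('k')(6)), -6), Function('t')(Function('Q')(-1))) = Mul(Mul(Mul(4, Pow(6, Rational(1, 2))), -6), 1) = Mul(Mul(-24, Pow(6, Rational(1, 2))), 1) = Mul(-24, Pow(6, Rational(1, 2)))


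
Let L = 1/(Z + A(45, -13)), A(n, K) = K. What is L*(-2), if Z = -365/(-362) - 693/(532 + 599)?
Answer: 272948/1720179 ≈ 0.15867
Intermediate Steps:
Z = 53983/136474 (Z = -365*(-1/362) - 693/1131 = 365/362 - 693*1/1131 = 365/362 - 231/377 = 53983/136474 ≈ 0.39556)
L = -136474/1720179 (L = 1/(53983/136474 - 13) = 1/(-1720179/136474) = -136474/1720179 ≈ -0.079337)
L*(-2) = -136474/1720179*(-2) = 272948/1720179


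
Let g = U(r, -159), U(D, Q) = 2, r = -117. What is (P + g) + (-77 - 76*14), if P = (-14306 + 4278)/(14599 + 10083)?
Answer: -14061413/12341 ≈ -1139.4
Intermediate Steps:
g = 2
P = -5014/12341 (P = -10028/24682 = -10028*1/24682 = -5014/12341 ≈ -0.40629)
(P + g) + (-77 - 76*14) = (-5014/12341 + 2) + (-77 - 76*14) = 19668/12341 + (-77 - 1064) = 19668/12341 - 1141 = -14061413/12341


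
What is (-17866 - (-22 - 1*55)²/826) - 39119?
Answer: -6725077/118 ≈ -56992.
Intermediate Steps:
(-17866 - (-22 - 1*55)²/826) - 39119 = (-17866 - (-22 - 55)²/826) - 39119 = (-17866 - (-77)²/826) - 39119 = (-17866 - 5929/826) - 39119 = (-17866 - 1*847/118) - 39119 = (-17866 - 847/118) - 39119 = -2109035/118 - 39119 = -6725077/118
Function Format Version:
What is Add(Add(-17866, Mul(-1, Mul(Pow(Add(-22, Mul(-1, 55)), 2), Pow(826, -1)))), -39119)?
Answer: Rational(-6725077, 118) ≈ -56992.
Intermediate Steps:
Add(Add(-17866, Mul(-1, Mul(Pow(Add(-22, Mul(-1, 55)), 2), Pow(826, -1)))), -39119) = Add(Add(-17866, Mul(-1, Mul(Pow(Add(-22, -55), 2), Rational(1, 826)))), -39119) = Add(Add(-17866, Mul(-1, Mul(Pow(-77, 2), Rational(1, 826)))), -39119) = Add(Add(-17866, Mul(-1, Mul(5929, Rational(1, 826)))), -39119) = Add(Add(-17866, Mul(-1, Rational(847, 118))), -39119) = Add(Add(-17866, Rational(-847, 118)), -39119) = Add(Rational(-2109035, 118), -39119) = Rational(-6725077, 118)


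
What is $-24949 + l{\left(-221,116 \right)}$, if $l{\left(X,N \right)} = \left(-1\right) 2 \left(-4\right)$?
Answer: $-24941$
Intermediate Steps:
$l{\left(X,N \right)} = 8$ ($l{\left(X,N \right)} = \left(-2\right) \left(-4\right) = 8$)
$-24949 + l{\left(-221,116 \right)} = -24949 + 8 = -24941$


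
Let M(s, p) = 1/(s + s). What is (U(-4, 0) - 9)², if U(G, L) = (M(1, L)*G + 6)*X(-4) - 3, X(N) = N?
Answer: 784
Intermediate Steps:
M(s, p) = 1/(2*s)
U(G, L) = -27 - 2*G (U(G, L) = (((½)/1)*G + 6)*(-4) - 3 = (((½)*1)*G + 6)*(-4) - 3 = (G/2 + 6)*(-4) - 3 = (6 + G/2)*(-4) - 3 = (-24 - 2*G) - 3 = -27 - 2*G)
(U(-4, 0) - 9)² = ((-27 - 2*(-4)) - 9)² = ((-27 + 8) - 9)² = (-19 - 9)² = (-28)² = 784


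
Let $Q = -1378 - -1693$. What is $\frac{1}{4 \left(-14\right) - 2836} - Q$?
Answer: $- \frac{910981}{2892} \approx -315.0$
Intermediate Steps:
$Q = 315$ ($Q = -1378 + 1693 = 315$)
$\frac{1}{4 \left(-14\right) - 2836} - Q = \frac{1}{4 \left(-14\right) - 2836} - 315 = \frac{1}{-56 - 2836} - 315 = \frac{1}{-2892} - 315 = - \frac{1}{2892} - 315 = - \frac{910981}{2892}$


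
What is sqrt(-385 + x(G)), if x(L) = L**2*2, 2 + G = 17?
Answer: sqrt(65) ≈ 8.0623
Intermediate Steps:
G = 15 (G = -2 + 17 = 15)
x(L) = 2*L**2
sqrt(-385 + x(G)) = sqrt(-385 + 2*15**2) = sqrt(-385 + 2*225) = sqrt(-385 + 450) = sqrt(65)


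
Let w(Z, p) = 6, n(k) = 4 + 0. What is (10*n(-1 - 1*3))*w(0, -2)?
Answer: 240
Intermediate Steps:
n(k) = 4
(10*n(-1 - 1*3))*w(0, -2) = (10*4)*6 = 40*6 = 240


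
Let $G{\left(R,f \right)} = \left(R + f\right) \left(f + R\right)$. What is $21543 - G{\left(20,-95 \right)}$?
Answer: $15918$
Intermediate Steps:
$G{\left(R,f \right)} = \left(R + f\right)^{2}$ ($G{\left(R,f \right)} = \left(R + f\right) \left(R + f\right) = \left(R + f\right)^{2}$)
$21543 - G{\left(20,-95 \right)} = 21543 - \left(20 - 95\right)^{2} = 21543 - \left(-75\right)^{2} = 21543 - 5625 = 15918$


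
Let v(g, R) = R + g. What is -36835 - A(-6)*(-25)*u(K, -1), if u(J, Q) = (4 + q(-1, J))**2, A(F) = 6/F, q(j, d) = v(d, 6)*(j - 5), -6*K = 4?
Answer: -56435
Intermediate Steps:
K = -2/3 (K = -1/6*4 = -2/3 ≈ -0.66667)
q(j, d) = (-5 + j)*(6 + d) (q(j, d) = (6 + d)*(j - 5) = (6 + d)*(-5 + j) = (-5 + j)*(6 + d))
u(J, Q) = (-32 - 6*J)**2 (u(J, Q) = (4 + (-5 - 1)*(6 + J))**2 = (4 - 6*(6 + J))**2 = (4 + (-36 - 6*J))**2 = (-32 - 6*J)**2)
-36835 - A(-6)*(-25)*u(K, -1) = -36835 - (6/(-6))*(-25)*4*(16 + 3*(-2/3))**2 = -36835 - (6*(-1/6))*(-25)*4*(16 - 2)**2 = -36835 - (-1*(-25))*4*14**2 = -36835 - 25*4*196 = -36835 - 25*784 = -36835 - 1*19600 = -36835 - 19600 = -56435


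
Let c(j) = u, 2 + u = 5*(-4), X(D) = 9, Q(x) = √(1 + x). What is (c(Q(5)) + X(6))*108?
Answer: -1404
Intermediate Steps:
u = -22 (u = -2 + 5*(-4) = -2 - 20 = -22)
c(j) = -22
(c(Q(5)) + X(6))*108 = (-22 + 9)*108 = -13*108 = -1404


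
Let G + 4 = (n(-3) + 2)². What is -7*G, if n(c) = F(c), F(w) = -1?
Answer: 21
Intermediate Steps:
n(c) = -1
G = -3 (G = -4 + (-1 + 2)² = -4 + 1² = -4 + 1 = -3)
-7*G = -7*(-3) = 21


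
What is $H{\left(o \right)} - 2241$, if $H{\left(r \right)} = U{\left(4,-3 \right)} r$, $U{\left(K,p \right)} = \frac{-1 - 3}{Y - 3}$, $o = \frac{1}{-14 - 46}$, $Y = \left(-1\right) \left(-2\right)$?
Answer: $- \frac{33616}{15} \approx -2241.1$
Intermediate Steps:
$Y = 2$
$o = - \frac{1}{60}$ ($o = \frac{1}{-60} = - \frac{1}{60} \approx -0.016667$)
$U{\left(K,p \right)} = 4$ ($U{\left(K,p \right)} = \frac{-1 - 3}{2 - 3} = - \frac{4}{-1} = \left(-4\right) \left(-1\right) = 4$)
$H{\left(r \right)} = 4 r$
$H{\left(o \right)} - 2241 = 4 \left(- \frac{1}{60}\right) - 2241 = - \frac{1}{15} - 2241 = - \frac{33616}{15}$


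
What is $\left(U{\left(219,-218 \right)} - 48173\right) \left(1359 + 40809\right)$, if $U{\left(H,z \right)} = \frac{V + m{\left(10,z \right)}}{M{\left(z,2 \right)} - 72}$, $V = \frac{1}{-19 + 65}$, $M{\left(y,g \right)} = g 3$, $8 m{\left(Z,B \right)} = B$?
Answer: $- \frac{513929441907}{253} \approx -2.0313 \cdot 10^{9}$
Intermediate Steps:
$m{\left(Z,B \right)} = \frac{B}{8}$
$M{\left(y,g \right)} = 3 g$
$V = \frac{1}{46} \approx 0.021739$
$U{\left(H,z \right)} = - \frac{1}{3036} - \frac{z}{528}$ ($U{\left(H,z \right)} = \frac{\frac{1}{46} + \frac{z}{8}}{3 \cdot 2 - 72} = \frac{\frac{1}{46} + \frac{z}{8}}{6 - 72} = \frac{\frac{1}{46} + \frac{z}{8}}{-66} = \left(\frac{1}{46} + \frac{z}{8}\right) \left(- \frac{1}{66}\right) = - \frac{1}{3036} - \frac{z}{528}$)
$\left(U{\left(219,-218 \right)} - 48173\right) \left(1359 + 40809\right) = \left(\left(- \frac{1}{3036} - - \frac{109}{264}\right) - 48173\right) \left(1359 + 40809\right) = \left(\left(- \frac{1}{3036} + \frac{109}{264}\right) - 48173\right) 42168 = \left(\frac{835}{2024} - 48173\right) 42168 = \left(- \frac{97501317}{2024}\right) 42168 = - \frac{513929441907}{253}$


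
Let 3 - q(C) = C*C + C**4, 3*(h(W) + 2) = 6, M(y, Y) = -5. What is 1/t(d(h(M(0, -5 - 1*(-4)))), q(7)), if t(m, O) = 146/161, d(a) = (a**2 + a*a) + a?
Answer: 161/146 ≈ 1.1027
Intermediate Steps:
h(W) = 0 (h(W) = -2 + (1/3)*6 = -2 + 2 = 0)
q(C) = 3 - C**2 - C**4 (q(C) = 3 - (C*C + C**4) = 3 - (C**2 + C**4) = 3 + (-C**2 - C**4) = 3 - C**2 - C**4)
d(a) = a + 2*a**2 (d(a) = (a**2 + a**2) + a = 2*a**2 + a = a + 2*a**2)
t(m, O) = 146/161 (t(m, O) = 146*(1/161) = 146/161)
1/t(d(h(M(0, -5 - 1*(-4)))), q(7)) = 1/(146/161) = 161/146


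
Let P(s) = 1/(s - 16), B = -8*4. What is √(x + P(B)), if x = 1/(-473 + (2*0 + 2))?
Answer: I*√81483/1884 ≈ 0.15151*I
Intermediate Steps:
B = -32
P(s) = 1/(-16 + s)
x = -1/471 (x = 1/(-473 + (0 + 2)) = 1/(-473 + 2) = 1/(-471) = -1/471 ≈ -0.0021231)
√(x + P(B)) = √(-1/471 + 1/(-16 - 32)) = √(-1/471 + 1/(-48)) = √(-1/471 - 1/48) = √(-173/7536) = I*√81483/1884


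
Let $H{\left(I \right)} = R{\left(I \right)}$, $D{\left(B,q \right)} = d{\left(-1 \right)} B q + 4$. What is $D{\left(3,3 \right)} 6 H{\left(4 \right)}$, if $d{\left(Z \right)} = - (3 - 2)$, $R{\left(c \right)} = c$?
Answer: $-120$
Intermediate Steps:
$d{\left(Z \right)} = -1$ ($d{\left(Z \right)} = \left(-1\right) 1 = -1$)
$D{\left(B,q \right)} = 4 - B q$ ($D{\left(B,q \right)} = - B q + 4 = 4 - B q$)
$H{\left(I \right)} = I$
$D{\left(3,3 \right)} 6 H{\left(4 \right)} = \left(4 - 3 \cdot 3\right) 6 \cdot 4 = \left(4 - 9\right) 6 \cdot 4 = \left(-5\right) 6 \cdot 4 = \left(-30\right) 4 = -120$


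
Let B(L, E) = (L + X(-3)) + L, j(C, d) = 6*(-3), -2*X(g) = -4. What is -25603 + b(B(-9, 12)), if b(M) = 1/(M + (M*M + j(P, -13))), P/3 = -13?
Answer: -5683865/222 ≈ -25603.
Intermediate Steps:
P = -39 (P = 3*(-13) = -39)
X(g) = 2 (X(g) = -½*(-4) = 2)
j(C, d) = -18
B(L, E) = 2 + 2*L (B(L, E) = (L + 2) + L = (2 + L) + L = 2 + 2*L)
b(M) = 1/(-18 + M + M²) (b(M) = 1/(M + (M*M - 18)) = 1/(M + (M² - 18)) = 1/(M + (-18 + M²)) = 1/(-18 + M + M²))
-25603 + b(B(-9, 12)) = -25603 + 1/(-18 + (2 + 2*(-9)) + (2 + 2*(-9))²) = -25603 + 1/(-18 + (2 - 18) + (2 - 18)²) = -25603 + 1/(-18 - 16 + (-16)²) = -25603 + 1/(-18 - 16 + 256) = -25603 + 1/222 = -5683865/222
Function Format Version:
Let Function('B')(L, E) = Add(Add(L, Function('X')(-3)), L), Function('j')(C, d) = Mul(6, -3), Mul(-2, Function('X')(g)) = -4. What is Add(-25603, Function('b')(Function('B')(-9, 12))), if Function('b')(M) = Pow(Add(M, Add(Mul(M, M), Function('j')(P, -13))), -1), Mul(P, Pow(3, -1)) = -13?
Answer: Rational(-5683865, 222) ≈ -25603.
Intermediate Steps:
P = -39 (P = Mul(3, -13) = -39)
Function('X')(g) = 2 (Function('X')(g) = Mul(Rational(-1, 2), -4) = 2)
Function('j')(C, d) = -18
Function('B')(L, E) = Add(2, Mul(2, L)) (Function('B')(L, E) = Add(Add(L, 2), L) = Add(Add(2, L), L) = Add(2, Mul(2, L)))
Function('b')(M) = Pow(Add(-18, M, Pow(M, 2)), -1) (Function('b')(M) = Pow(Add(M, Add(Mul(M, M), -18)), -1) = Pow(Add(M, Add(Pow(M, 2), -18)), -1) = Pow(Add(M, Add(-18, Pow(M, 2))), -1) = Pow(Add(-18, M, Pow(M, 2)), -1))
Add(-25603, Function('b')(Function('B')(-9, 12))) = Add(-25603, Pow(Add(-18, Add(2, Mul(2, -9)), Pow(Add(2, Mul(2, -9)), 2)), -1)) = Add(-25603, Pow(Add(-18, Add(2, -18), Pow(Add(2, -18), 2)), -1)) = Add(-25603, Pow(Add(-18, -16, Pow(-16, 2)), -1)) = Add(-25603, Pow(Add(-18, -16, 256), -1)) = Add(-25603, Pow(222, -1)) = Add(-25603, Rational(1, 222)) = Rational(-5683865, 222)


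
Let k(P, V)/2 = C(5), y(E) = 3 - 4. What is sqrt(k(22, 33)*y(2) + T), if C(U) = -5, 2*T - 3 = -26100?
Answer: I*sqrt(52154)/2 ≈ 114.19*I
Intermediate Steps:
T = -26097/2 (T = 3/2 + (1/2)*(-26100) = 3/2 - 13050 = -26097/2 ≈ -13049.)
y(E) = -1
k(P, V) = -10 (k(P, V) = 2*(-5) = -10)
sqrt(k(22, 33)*y(2) + T) = sqrt(-10*(-1) - 26097/2) = sqrt(10 - 26097/2) = sqrt(-26077/2) = I*sqrt(52154)/2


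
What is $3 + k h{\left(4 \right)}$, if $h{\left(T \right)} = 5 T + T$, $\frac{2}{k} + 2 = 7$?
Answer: $\frac{63}{5} \approx 12.6$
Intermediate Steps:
$k = \frac{2}{5}$ ($k = \frac{2}{-2 + 7} = \frac{2}{5} \approx 0.4$)
$h{\left(T \right)} = 6 T$
$3 + k h{\left(4 \right)} = 3 + \frac{2 \cdot 6 \cdot 4}{5} = 3 + \frac{2}{5} \cdot 24 = 3 + \frac{48}{5} = \frac{63}{5}$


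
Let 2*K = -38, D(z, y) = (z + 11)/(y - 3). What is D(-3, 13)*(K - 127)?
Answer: -584/5 ≈ -116.80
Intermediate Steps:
D(z, y) = (11 + z)/(-3 + y)
K = -19 (K = (1/2)*(-38) = -19)
D(-3, 13)*(K - 127) = ((11 - 3)/(-3 + 13))*(-19 - 127) = (8/10)*(-146) = ((1/10)*8)*(-146) = (4/5)*(-146) = -584/5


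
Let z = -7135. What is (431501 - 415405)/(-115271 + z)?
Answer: -8048/61203 ≈ -0.13150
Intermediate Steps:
(431501 - 415405)/(-115271 + z) = (431501 - 415405)/(-115271 - 7135) = 16096/(-122406) = 16096*(-1/122406) = -8048/61203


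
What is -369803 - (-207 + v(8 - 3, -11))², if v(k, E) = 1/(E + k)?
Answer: -14857957/36 ≈ -4.1272e+5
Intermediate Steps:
-369803 - (-207 + v(8 - 3, -11))² = -369803 - (-207 + 1/(-11 + (8 - 3)))² = -369803 - (-207 + 1/(-11 + 5))² = -369803 - (-207 + 1/(-6))² = -369803 - (-207 - ⅙)² = -369803 - (-1243/6)² = -369803 - 1*1545049/36 = -369803 - 1545049/36 = -14857957/36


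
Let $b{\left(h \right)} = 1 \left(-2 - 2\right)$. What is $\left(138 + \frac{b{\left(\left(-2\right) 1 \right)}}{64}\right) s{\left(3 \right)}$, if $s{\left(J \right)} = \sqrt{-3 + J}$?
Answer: $0$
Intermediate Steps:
$b{\left(h \right)} = -4$ ($b{\left(h \right)} = 1 \left(-4\right) = -4$)
$\left(138 + \frac{b{\left(\left(-2\right) 1 \right)}}{64}\right) s{\left(3 \right)} = \left(138 - \frac{4}{64}\right) \sqrt{-3 + 3} = \left(138 - \frac{1}{16}\right) \sqrt{0} = \left(138 - \frac{1}{16}\right) 0 = \frac{2207}{16} \cdot 0 = 0$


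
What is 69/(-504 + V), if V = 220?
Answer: -69/284 ≈ -0.24296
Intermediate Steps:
69/(-504 + V) = 69/(-504 + 220) = 69/(-284) = 69*(-1/284) = -69/284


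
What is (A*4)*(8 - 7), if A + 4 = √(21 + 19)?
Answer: -16 + 8*√10 ≈ 9.2982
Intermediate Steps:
A = -4 + 2*√10 (A = -4 + √(21 + 19) = -4 + √40 = -4 + 2*√10 ≈ 2.3246)
(A*4)*(8 - 7) = ((-4 + 2*√10)*4)*(8 - 7) = (-16 + 8*√10)*1 = -16 + 8*√10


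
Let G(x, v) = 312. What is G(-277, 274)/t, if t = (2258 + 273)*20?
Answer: 78/12655 ≈ 0.0061636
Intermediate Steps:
t = 50620 (t = 2531*20 = 50620)
G(-277, 274)/t = 312/50620 = 312*(1/50620) = 78/12655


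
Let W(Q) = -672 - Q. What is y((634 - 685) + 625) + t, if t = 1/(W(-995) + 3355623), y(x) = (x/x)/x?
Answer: 839130/481578251 ≈ 0.0017425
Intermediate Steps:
y(x) = 1/x
t = 1/3355946 (t = 1/((-672 - 1*(-995)) + 3355623) = 1/((-672 + 995) + 3355623) = 1/(323 + 3355623) = 1/3355946 ≈ 2.9798e-7)
y((634 - 685) + 625) + t = 1/((634 - 685) + 625) + 1/3355946 = 1/(-51 + 625) + 1/3355946 = 1/574 + 1/3355946 = 839130/481578251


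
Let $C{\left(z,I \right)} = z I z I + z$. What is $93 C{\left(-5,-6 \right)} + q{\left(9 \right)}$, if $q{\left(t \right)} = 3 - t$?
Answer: $83229$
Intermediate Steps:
$C{\left(z,I \right)} = z + I^{2} z^{2}$ ($C{\left(z,I \right)} = I z z I + z = I z^{2} I + z = I^{2} z^{2} + z = z + I^{2} z^{2}$)
$93 C{\left(-5,-6 \right)} + q{\left(9 \right)} = 93 \left(- 5 \left(1 - 5 \left(-6\right)^{2}\right)\right) + \left(3 - 9\right) = 93 \left(- 5 \left(1 - 180\right)\right) + \left(3 - 9\right) = 93 \left(- 5 \left(1 - 180\right)\right) - 6 = 93 \left(\left(-5\right) \left(-179\right)\right) - 6 = 93 \cdot 895 - 6 = 83235 - 6 = 83229$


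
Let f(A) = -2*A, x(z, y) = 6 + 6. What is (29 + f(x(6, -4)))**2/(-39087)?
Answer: -25/39087 ≈ -0.00063960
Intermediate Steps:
x(z, y) = 12
(29 + f(x(6, -4)))**2/(-39087) = (29 - 2*12)**2/(-39087) = (29 - 24)**2*(-1/39087) = 5**2*(-1/39087) = 25*(-1/39087) = -25/39087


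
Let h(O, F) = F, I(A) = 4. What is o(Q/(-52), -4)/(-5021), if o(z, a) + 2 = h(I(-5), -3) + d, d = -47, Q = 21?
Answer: 52/5021 ≈ 0.010357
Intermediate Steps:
o(z, a) = -52 (o(z, a) = -2 + (-3 - 47) = -2 - 50 = -52)
o(Q/(-52), -4)/(-5021) = -52/(-5021) = -52*(-1/5021) = 52/5021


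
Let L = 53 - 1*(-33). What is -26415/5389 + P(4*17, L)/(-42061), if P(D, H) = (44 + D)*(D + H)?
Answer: -1203990787/226666729 ≈ -5.3117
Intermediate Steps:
L = 86 (L = 53 + 33 = 86)
-26415/5389 + P(4*17, L)/(-42061) = -26415/5389 + ((4*17)² + 44*(4*17) + 44*86 + (4*17)*86)/(-42061) = -26415*1/5389 + (68² + 44*68 + 3784 + 68*86)*(-1/42061) = -26415/5389 + (4624 + 2992 + 3784 + 5848)*(-1/42061) = -26415/5389 + 17248*(-1/42061) = -26415/5389 - 17248/42061 = -1203990787/226666729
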